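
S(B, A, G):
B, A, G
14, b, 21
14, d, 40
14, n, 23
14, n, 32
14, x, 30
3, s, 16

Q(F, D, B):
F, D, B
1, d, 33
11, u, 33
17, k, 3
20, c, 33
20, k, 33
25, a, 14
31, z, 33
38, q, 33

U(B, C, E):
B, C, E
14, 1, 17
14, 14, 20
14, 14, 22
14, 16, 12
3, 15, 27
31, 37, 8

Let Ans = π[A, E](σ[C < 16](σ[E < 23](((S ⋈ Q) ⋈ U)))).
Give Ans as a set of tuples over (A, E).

{(b, 17), (b, 20), (b, 22), (d, 17), (d, 20), (d, 22), (n, 17), (n, 20), (n, 22), (x, 17), (x, 20), (x, 22)}

Natural join on B: {(14, b, 21, 25, a), (14, d, 40, 25, a), (14, n, 23, 25, a), (14, n, 32, 25, a), (14, x, 30, 25, a), (3, s, 16, 17, k)}
Natural join on B: {(14, b, 21, 25, a, 1, 17), (14, b, 21, 25, a, 14, 20), (14, b, 21, 25, a, 14, 22), (14, b, 21, 25, a, 16, 12), (14, d, 40, 25, a, 1, 17), (14, d, 40, 25, a, 14, 20), (14, d, 40, 25, a, 14, 22), (14, d, 40, 25, a, 16, 12), (14, n, 23, 25, a, 1, 17), (14, n, 23, 25, a, 14, 20), (14, n, 23, 25, a, 14, 22), (14, n, 23, 25, a, 16, 12), (14, n, 32, 25, a, 1, 17), (14, n, 32, 25, a, 14, 20), (14, n, 32, 25, a, 14, 22), (14, n, 32, 25, a, 16, 12), (14, x, 30, 25, a, 1, 17), (14, x, 30, 25, a, 14, 20), (14, x, 30, 25, a, 14, 22), (14, x, 30, 25, a, 16, 12), (3, s, 16, 17, k, 15, 27)}
σ[E < 23]: keep tuples satisfying E < 23 → {(14, b, 21, 25, a, 1, 17), (14, b, 21, 25, a, 14, 20), (14, b, 21, 25, a, 14, 22), (14, b, 21, 25, a, 16, 12), (14, d, 40, 25, a, 1, 17), (14, d, 40, 25, a, 14, 20), (14, d, 40, 25, a, 14, 22), (14, d, 40, 25, a, 16, 12), (14, n, 23, 25, a, 1, 17), (14, n, 23, 25, a, 14, 20), (14, n, 23, 25, a, 14, 22), (14, n, 23, 25, a, 16, 12), (14, n, 32, 25, a, 1, 17), (14, n, 32, 25, a, 14, 20), (14, n, 32, 25, a, 14, 22), (14, n, 32, 25, a, 16, 12), (14, x, 30, 25, a, 1, 17), (14, x, 30, 25, a, 14, 20), (14, x, 30, 25, a, 14, 22), (14, x, 30, 25, a, 16, 12)}
σ[C < 16]: keep tuples satisfying C < 16 → {(14, b, 21, 25, a, 1, 17), (14, b, 21, 25, a, 14, 20), (14, b, 21, 25, a, 14, 22), (14, d, 40, 25, a, 1, 17), (14, d, 40, 25, a, 14, 20), (14, d, 40, 25, a, 14, 22), (14, n, 23, 25, a, 1, 17), (14, n, 23, 25, a, 14, 20), (14, n, 23, 25, a, 14, 22), (14, n, 32, 25, a, 1, 17), (14, n, 32, 25, a, 14, 20), (14, n, 32, 25, a, 14, 22), (14, x, 30, 25, a, 1, 17), (14, x, 30, 25, a, 14, 20), (14, x, 30, 25, a, 14, 22)}
π[A, E]: project onto (A, E) (3 duplicate(s) eliminated) → {(b, 17), (b, 20), (b, 22), (d, 17), (d, 20), (d, 22), (n, 17), (n, 20), (n, 22), (x, 17), (x, 20), (x, 22)}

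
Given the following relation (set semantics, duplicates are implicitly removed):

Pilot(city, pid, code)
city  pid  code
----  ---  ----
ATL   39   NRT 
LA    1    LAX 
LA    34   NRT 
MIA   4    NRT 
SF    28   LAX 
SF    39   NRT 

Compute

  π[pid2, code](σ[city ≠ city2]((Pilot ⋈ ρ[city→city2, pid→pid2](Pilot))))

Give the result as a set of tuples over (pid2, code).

ρ[city→city2, pid→pid2]: schema becomes (city2, pid2, code); tuples unchanged.
Pilot ⋈ ρ[city→city2, pid→pid2](Pilot) (natural join on code): {(ATL, 39, NRT, ATL, 39), (ATL, 39, NRT, LA, 34), (ATL, 39, NRT, MIA, 4), (ATL, 39, NRT, SF, 39), (LA, 1, LAX, LA, 1), (LA, 1, LAX, SF, 28), (LA, 34, NRT, ATL, 39), (LA, 34, NRT, LA, 34), (LA, 34, NRT, MIA, 4), (LA, 34, NRT, SF, 39), (MIA, 4, NRT, ATL, 39), (MIA, 4, NRT, LA, 34), (MIA, 4, NRT, MIA, 4), (MIA, 4, NRT, SF, 39), (SF, 28, LAX, LA, 1), (SF, 28, LAX, SF, 28), (SF, 39, NRT, ATL, 39), (SF, 39, NRT, LA, 34), (SF, 39, NRT, MIA, 4), (SF, 39, NRT, SF, 39)}
σ[city ≠ city2]: keep tuples satisfying city ≠ city2 → {(ATL, 39, NRT, LA, 34), (ATL, 39, NRT, MIA, 4), (ATL, 39, NRT, SF, 39), (LA, 1, LAX, SF, 28), (LA, 34, NRT, ATL, 39), (LA, 34, NRT, MIA, 4), (LA, 34, NRT, SF, 39), (MIA, 4, NRT, ATL, 39), (MIA, 4, NRT, LA, 34), (MIA, 4, NRT, SF, 39), (SF, 28, LAX, LA, 1), (SF, 39, NRT, ATL, 39), (SF, 39, NRT, LA, 34), (SF, 39, NRT, MIA, 4)}
π_{pid2, code} gives {(1, LAX), (28, LAX), (34, NRT), (39, NRT), (4, NRT)} (9 duplicate(s) eliminated).

{(1, LAX), (28, LAX), (34, NRT), (39, NRT), (4, NRT)}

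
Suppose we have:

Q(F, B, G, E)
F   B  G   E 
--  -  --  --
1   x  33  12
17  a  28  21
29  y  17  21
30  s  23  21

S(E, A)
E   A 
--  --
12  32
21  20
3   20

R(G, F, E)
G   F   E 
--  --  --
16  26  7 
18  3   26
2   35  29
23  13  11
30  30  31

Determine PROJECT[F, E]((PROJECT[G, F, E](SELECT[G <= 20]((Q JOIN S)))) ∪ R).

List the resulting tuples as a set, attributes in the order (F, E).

{(13, 11), (26, 7), (29, 21), (3, 26), (30, 31), (35, 29)}

Joining Q and S on E yields {(1, x, 33, 12, 32), (17, a, 28, 21, 20), (29, y, 17, 21, 20), (30, s, 23, 21, 20)}.
Apply σ_{G <= 20}; surviving tuples: {(29, y, 17, 21, 20)}
π[G, F, E]: project onto (G, F, E) → {(17, 29, 21)}
Set union of the two operands is {(16, 26, 7), (17, 29, 21), (18, 3, 26), (2, 35, 29), (23, 13, 11), (30, 30, 31)}.
π[F, E]: project onto (F, E) → {(13, 11), (26, 7), (29, 21), (3, 26), (30, 31), (35, 29)}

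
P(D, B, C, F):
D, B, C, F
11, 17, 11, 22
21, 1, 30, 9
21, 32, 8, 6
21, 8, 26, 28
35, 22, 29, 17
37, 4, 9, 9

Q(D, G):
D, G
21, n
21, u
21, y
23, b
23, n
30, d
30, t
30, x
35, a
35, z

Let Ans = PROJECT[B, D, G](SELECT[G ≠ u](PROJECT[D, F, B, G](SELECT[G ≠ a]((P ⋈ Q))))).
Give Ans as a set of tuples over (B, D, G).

P ⋈ Q (natural join on D): {(21, 1, 30, 9, n), (21, 1, 30, 9, u), (21, 1, 30, 9, y), (21, 32, 8, 6, n), (21, 32, 8, 6, u), (21, 32, 8, 6, y), (21, 8, 26, 28, n), (21, 8, 26, 28, u), (21, 8, 26, 28, y), (35, 22, 29, 17, a), (35, 22, 29, 17, z)}
Apply σ_{G ≠ a}; surviving tuples: {(21, 1, 30, 9, n), (21, 1, 30, 9, u), (21, 1, 30, 9, y), (21, 32, 8, 6, n), (21, 32, 8, 6, u), (21, 32, 8, 6, y), (21, 8, 26, 28, n), (21, 8, 26, 28, u), (21, 8, 26, 28, y), (35, 22, 29, 17, z)}
π_{D, F, B, G} gives {(21, 28, 8, n), (21, 28, 8, u), (21, 28, 8, y), (21, 6, 32, n), (21, 6, 32, u), (21, 6, 32, y), (21, 9, 1, n), (21, 9, 1, u), (21, 9, 1, y), (35, 17, 22, z)}.
Apply σ_{G ≠ u}; surviving tuples: {(21, 28, 8, n), (21, 28, 8, y), (21, 6, 32, n), (21, 6, 32, y), (21, 9, 1, n), (21, 9, 1, y), (35, 17, 22, z)}
π_{B, D, G} gives {(1, 21, n), (1, 21, y), (22, 35, z), (32, 21, n), (32, 21, y), (8, 21, n), (8, 21, y)}.

{(1, 21, n), (1, 21, y), (22, 35, z), (32, 21, n), (32, 21, y), (8, 21, n), (8, 21, y)}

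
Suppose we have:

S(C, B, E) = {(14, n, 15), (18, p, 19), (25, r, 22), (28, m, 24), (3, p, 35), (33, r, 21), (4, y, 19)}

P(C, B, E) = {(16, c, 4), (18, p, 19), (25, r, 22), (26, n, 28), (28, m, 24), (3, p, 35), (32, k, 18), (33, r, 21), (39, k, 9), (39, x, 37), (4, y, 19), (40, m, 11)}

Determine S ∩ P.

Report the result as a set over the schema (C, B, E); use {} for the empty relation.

{(18, p, 19), (25, r, 22), (28, m, 24), (3, p, 35), (33, r, 21), (4, y, 19)}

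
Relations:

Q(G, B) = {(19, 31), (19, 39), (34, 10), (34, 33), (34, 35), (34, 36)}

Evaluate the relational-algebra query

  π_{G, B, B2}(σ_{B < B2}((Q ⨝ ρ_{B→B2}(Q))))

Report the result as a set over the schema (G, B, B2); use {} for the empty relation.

{(19, 31, 39), (34, 10, 33), (34, 10, 35), (34, 10, 36), (34, 33, 35), (34, 33, 36), (34, 35, 36)}

ρ[B→B2]: schema becomes (G, B2); tuples unchanged.
Joining Q and ρ_{B→B2}(Q) on G yields {(19, 31, 31), (19, 31, 39), (19, 39, 31), (19, 39, 39), (34, 10, 10), (34, 10, 33), (34, 10, 35), (34, 10, 36), (34, 33, 10), (34, 33, 33), (34, 33, 35), (34, 33, 36), (34, 35, 10), (34, 35, 33), (34, 35, 35), (34, 35, 36), (34, 36, 10), (34, 36, 33), (34, 36, 35), (34, 36, 36)}.
Filtering on B < B2 leaves {(19, 31, 39), (34, 10, 33), (34, 10, 35), (34, 10, 36), (34, 33, 35), (34, 33, 36), (34, 35, 36)}.
π[G, B, B2]: project onto (G, B, B2) → {(19, 31, 39), (34, 10, 33), (34, 10, 35), (34, 10, 36), (34, 33, 35), (34, 33, 36), (34, 35, 36)}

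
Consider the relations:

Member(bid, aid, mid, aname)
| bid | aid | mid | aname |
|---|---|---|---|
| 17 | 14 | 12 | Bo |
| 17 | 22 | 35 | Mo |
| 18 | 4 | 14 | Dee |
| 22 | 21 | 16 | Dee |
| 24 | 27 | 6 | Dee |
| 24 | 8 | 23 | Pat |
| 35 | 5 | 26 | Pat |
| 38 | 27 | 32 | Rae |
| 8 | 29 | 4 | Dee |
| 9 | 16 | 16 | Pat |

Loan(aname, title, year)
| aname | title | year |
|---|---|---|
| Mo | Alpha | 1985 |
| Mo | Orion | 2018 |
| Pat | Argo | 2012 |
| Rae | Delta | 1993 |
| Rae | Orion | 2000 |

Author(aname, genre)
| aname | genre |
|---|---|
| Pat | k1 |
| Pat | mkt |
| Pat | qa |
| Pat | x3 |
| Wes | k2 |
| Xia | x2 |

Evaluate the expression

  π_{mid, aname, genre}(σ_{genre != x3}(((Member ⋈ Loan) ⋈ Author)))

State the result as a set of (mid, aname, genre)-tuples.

Natural join on aname: {(17, 22, 35, Mo, Alpha, 1985), (17, 22, 35, Mo, Orion, 2018), (24, 8, 23, Pat, Argo, 2012), (35, 5, 26, Pat, Argo, 2012), (38, 27, 32, Rae, Delta, 1993), (38, 27, 32, Rae, Orion, 2000), (9, 16, 16, Pat, Argo, 2012)}
Natural join on aname: {(24, 8, 23, Pat, Argo, 2012, k1), (24, 8, 23, Pat, Argo, 2012, mkt), (24, 8, 23, Pat, Argo, 2012, qa), (24, 8, 23, Pat, Argo, 2012, x3), (35, 5, 26, Pat, Argo, 2012, k1), (35, 5, 26, Pat, Argo, 2012, mkt), (35, 5, 26, Pat, Argo, 2012, qa), (35, 5, 26, Pat, Argo, 2012, x3), (9, 16, 16, Pat, Argo, 2012, k1), (9, 16, 16, Pat, Argo, 2012, mkt), (9, 16, 16, Pat, Argo, 2012, qa), (9, 16, 16, Pat, Argo, 2012, x3)}
Filtering on genre != x3 leaves {(24, 8, 23, Pat, Argo, 2012, k1), (24, 8, 23, Pat, Argo, 2012, mkt), (24, 8, 23, Pat, Argo, 2012, qa), (35, 5, 26, Pat, Argo, 2012, k1), (35, 5, 26, Pat, Argo, 2012, mkt), (35, 5, 26, Pat, Argo, 2012, qa), (9, 16, 16, Pat, Argo, 2012, k1), (9, 16, 16, Pat, Argo, 2012, mkt), (9, 16, 16, Pat, Argo, 2012, qa)}.
Projecting to mid, aname, genre: {(16, Pat, k1), (16, Pat, mkt), (16, Pat, qa), (23, Pat, k1), (23, Pat, mkt), (23, Pat, qa), (26, Pat, k1), (26, Pat, mkt), (26, Pat, qa)}

{(16, Pat, k1), (16, Pat, mkt), (16, Pat, qa), (23, Pat, k1), (23, Pat, mkt), (23, Pat, qa), (26, Pat, k1), (26, Pat, mkt), (26, Pat, qa)}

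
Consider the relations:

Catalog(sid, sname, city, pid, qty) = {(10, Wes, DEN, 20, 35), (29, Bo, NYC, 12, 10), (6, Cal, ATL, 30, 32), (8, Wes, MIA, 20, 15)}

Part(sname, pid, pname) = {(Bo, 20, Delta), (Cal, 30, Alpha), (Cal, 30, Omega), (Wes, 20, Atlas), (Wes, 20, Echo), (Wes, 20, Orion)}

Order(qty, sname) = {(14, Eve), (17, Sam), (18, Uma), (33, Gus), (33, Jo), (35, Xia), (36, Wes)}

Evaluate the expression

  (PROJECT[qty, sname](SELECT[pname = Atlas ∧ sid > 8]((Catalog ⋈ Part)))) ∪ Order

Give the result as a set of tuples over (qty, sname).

{(14, Eve), (17, Sam), (18, Uma), (33, Gus), (33, Jo), (35, Wes), (35, Xia), (36, Wes)}

Joining Catalog and Part on sname, pid yields {(10, Wes, DEN, 20, 35, Atlas), (10, Wes, DEN, 20, 35, Echo), (10, Wes, DEN, 20, 35, Orion), (6, Cal, ATL, 30, 32, Alpha), (6, Cal, ATL, 30, 32, Omega), (8, Wes, MIA, 20, 15, Atlas), (8, Wes, MIA, 20, 15, Echo), (8, Wes, MIA, 20, 15, Orion)}.
Selection pname = Atlas ∧ sid > 8: {(10, Wes, DEN, 20, 35, Atlas)}
Keep only column(s) qty, sname: {(35, Wes)}
Set union of the two operands is {(14, Eve), (17, Sam), (18, Uma), (33, Gus), (33, Jo), (35, Wes), (35, Xia), (36, Wes)}.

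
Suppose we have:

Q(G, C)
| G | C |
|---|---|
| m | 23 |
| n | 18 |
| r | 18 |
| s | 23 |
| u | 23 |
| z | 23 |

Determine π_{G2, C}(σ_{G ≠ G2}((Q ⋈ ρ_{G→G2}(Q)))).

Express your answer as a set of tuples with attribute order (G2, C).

{(m, 23), (n, 18), (r, 18), (s, 23), (u, 23), (z, 23)}

ρ[G→G2]: schema becomes (G2, C); tuples unchanged.
Q ⋈ ρ_{G→G2}(Q) (natural join on C): {(m, 23, m), (m, 23, s), (m, 23, u), (m, 23, z), (n, 18, n), (n, 18, r), (r, 18, n), (r, 18, r), (s, 23, m), (s, 23, s), (s, 23, u), (s, 23, z), (u, 23, m), (u, 23, s), (u, 23, u), (u, 23, z), (z, 23, m), (z, 23, s), (z, 23, u), (z, 23, z)}
Apply σ_{G ≠ G2}; surviving tuples: {(m, 23, s), (m, 23, u), (m, 23, z), (n, 18, r), (r, 18, n), (s, 23, m), (s, 23, u), (s, 23, z), (u, 23, m), (u, 23, s), (u, 23, z), (z, 23, m), (z, 23, s), (z, 23, u)}
Projecting to G2, C (8 duplicate(s) eliminated): {(m, 23), (n, 18), (r, 18), (s, 23), (u, 23), (z, 23)}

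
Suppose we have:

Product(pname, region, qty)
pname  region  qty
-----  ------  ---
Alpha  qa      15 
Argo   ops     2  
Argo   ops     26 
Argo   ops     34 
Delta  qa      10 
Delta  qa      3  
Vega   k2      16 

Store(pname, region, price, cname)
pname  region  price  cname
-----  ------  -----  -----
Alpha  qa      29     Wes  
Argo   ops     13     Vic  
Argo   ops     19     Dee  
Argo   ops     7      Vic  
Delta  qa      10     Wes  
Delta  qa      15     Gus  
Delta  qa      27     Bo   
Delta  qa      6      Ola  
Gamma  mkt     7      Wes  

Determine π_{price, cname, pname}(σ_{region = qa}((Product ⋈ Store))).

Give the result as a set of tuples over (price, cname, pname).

Natural join on pname, region: {(Alpha, qa, 15, 29, Wes), (Argo, ops, 2, 13, Vic), (Argo, ops, 2, 19, Dee), (Argo, ops, 2, 7, Vic), (Argo, ops, 26, 13, Vic), (Argo, ops, 26, 19, Dee), (Argo, ops, 26, 7, Vic), (Argo, ops, 34, 13, Vic), (Argo, ops, 34, 19, Dee), (Argo, ops, 34, 7, Vic), (Delta, qa, 10, 10, Wes), (Delta, qa, 10, 15, Gus), (Delta, qa, 10, 27, Bo), (Delta, qa, 10, 6, Ola), (Delta, qa, 3, 10, Wes), (Delta, qa, 3, 15, Gus), (Delta, qa, 3, 27, Bo), (Delta, qa, 3, 6, Ola)}
Apply σ_{region = qa}; surviving tuples: {(Alpha, qa, 15, 29, Wes), (Delta, qa, 10, 10, Wes), (Delta, qa, 10, 15, Gus), (Delta, qa, 10, 27, Bo), (Delta, qa, 10, 6, Ola), (Delta, qa, 3, 10, Wes), (Delta, qa, 3, 15, Gus), (Delta, qa, 3, 27, Bo), (Delta, qa, 3, 6, Ola)}
Keep only column(s) price, cname, pname (4 duplicate(s) eliminated): {(10, Wes, Delta), (15, Gus, Delta), (27, Bo, Delta), (29, Wes, Alpha), (6, Ola, Delta)}

{(10, Wes, Delta), (15, Gus, Delta), (27, Bo, Delta), (29, Wes, Alpha), (6, Ola, Delta)}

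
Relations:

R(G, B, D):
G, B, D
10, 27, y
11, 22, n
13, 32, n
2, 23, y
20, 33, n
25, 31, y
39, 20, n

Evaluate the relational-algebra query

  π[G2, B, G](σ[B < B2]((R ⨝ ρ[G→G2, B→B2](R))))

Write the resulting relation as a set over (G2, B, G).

{(10, 23, 2), (11, 20, 39), (13, 20, 39), (13, 22, 11), (20, 20, 39), (20, 22, 11), (20, 32, 13), (25, 23, 2), (25, 27, 10)}

ρ[G→G2, B→B2]: schema becomes (G2, B2, D); tuples unchanged.
R ⋈ ρ[G→G2, B→B2](R) (natural join on D): {(10, 27, y, 10, 27), (10, 27, y, 2, 23), (10, 27, y, 25, 31), (11, 22, n, 11, 22), (11, 22, n, 13, 32), (11, 22, n, 20, 33), (11, 22, n, 39, 20), (13, 32, n, 11, 22), (13, 32, n, 13, 32), (13, 32, n, 20, 33), (13, 32, n, 39, 20), (2, 23, y, 10, 27), (2, 23, y, 2, 23), (2, 23, y, 25, 31), (20, 33, n, 11, 22), (20, 33, n, 13, 32), (20, 33, n, 20, 33), (20, 33, n, 39, 20), (25, 31, y, 10, 27), (25, 31, y, 2, 23), (25, 31, y, 25, 31), (39, 20, n, 11, 22), (39, 20, n, 13, 32), (39, 20, n, 20, 33), (39, 20, n, 39, 20)}
Apply σ_{B < B2}; surviving tuples: {(10, 27, y, 25, 31), (11, 22, n, 13, 32), (11, 22, n, 20, 33), (13, 32, n, 20, 33), (2, 23, y, 10, 27), (2, 23, y, 25, 31), (39, 20, n, 11, 22), (39, 20, n, 13, 32), (39, 20, n, 20, 33)}
Projecting to G2, B, G: {(10, 23, 2), (11, 20, 39), (13, 20, 39), (13, 22, 11), (20, 20, 39), (20, 22, 11), (20, 32, 13), (25, 23, 2), (25, 27, 10)}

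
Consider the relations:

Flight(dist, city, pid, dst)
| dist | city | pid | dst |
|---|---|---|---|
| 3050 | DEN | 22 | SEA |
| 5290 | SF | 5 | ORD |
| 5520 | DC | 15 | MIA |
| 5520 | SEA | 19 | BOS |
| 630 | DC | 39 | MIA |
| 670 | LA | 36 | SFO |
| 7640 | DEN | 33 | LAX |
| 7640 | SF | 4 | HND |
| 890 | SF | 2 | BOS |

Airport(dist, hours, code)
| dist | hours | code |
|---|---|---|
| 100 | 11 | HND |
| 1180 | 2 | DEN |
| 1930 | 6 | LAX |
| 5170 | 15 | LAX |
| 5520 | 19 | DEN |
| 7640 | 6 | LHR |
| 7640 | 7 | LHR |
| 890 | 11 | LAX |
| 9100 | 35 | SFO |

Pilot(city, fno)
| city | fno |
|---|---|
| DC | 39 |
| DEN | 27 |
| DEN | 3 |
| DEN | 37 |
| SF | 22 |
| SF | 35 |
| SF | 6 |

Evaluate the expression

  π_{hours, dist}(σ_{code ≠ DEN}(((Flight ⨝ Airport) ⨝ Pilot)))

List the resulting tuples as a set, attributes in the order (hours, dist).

{(11, 890), (6, 7640), (7, 7640)}

Joining Flight and Airport on dist yields {(5520, DC, 15, MIA, 19, DEN), (5520, SEA, 19, BOS, 19, DEN), (7640, DEN, 33, LAX, 6, LHR), (7640, DEN, 33, LAX, 7, LHR), (7640, SF, 4, HND, 6, LHR), (7640, SF, 4, HND, 7, LHR), (890, SF, 2, BOS, 11, LAX)}.
Joining (Flight ⨝ Airport) and Pilot on city yields {(5520, DC, 15, MIA, 19, DEN, 39), (7640, DEN, 33, LAX, 6, LHR, 27), (7640, DEN, 33, LAX, 6, LHR, 3), (7640, DEN, 33, LAX, 6, LHR, 37), (7640, DEN, 33, LAX, 7, LHR, 27), (7640, DEN, 33, LAX, 7, LHR, 3), (7640, DEN, 33, LAX, 7, LHR, 37), (7640, SF, 4, HND, 6, LHR, 22), (7640, SF, 4, HND, 6, LHR, 35), (7640, SF, 4, HND, 6, LHR, 6), (7640, SF, 4, HND, 7, LHR, 22), (7640, SF, 4, HND, 7, LHR, 35), (7640, SF, 4, HND, 7, LHR, 6), (890, SF, 2, BOS, 11, LAX, 22), (890, SF, 2, BOS, 11, LAX, 35), (890, SF, 2, BOS, 11, LAX, 6)}.
Apply σ_{code ≠ DEN}; surviving tuples: {(7640, DEN, 33, LAX, 6, LHR, 27), (7640, DEN, 33, LAX, 6, LHR, 3), (7640, DEN, 33, LAX, 6, LHR, 37), (7640, DEN, 33, LAX, 7, LHR, 27), (7640, DEN, 33, LAX, 7, LHR, 3), (7640, DEN, 33, LAX, 7, LHR, 37), (7640, SF, 4, HND, 6, LHR, 22), (7640, SF, 4, HND, 6, LHR, 35), (7640, SF, 4, HND, 6, LHR, 6), (7640, SF, 4, HND, 7, LHR, 22), (7640, SF, 4, HND, 7, LHR, 35), (7640, SF, 4, HND, 7, LHR, 6), (890, SF, 2, BOS, 11, LAX, 22), (890, SF, 2, BOS, 11, LAX, 35), (890, SF, 2, BOS, 11, LAX, 6)}
Projecting to hours, dist (12 duplicate(s) eliminated): {(11, 890), (6, 7640), (7, 7640)}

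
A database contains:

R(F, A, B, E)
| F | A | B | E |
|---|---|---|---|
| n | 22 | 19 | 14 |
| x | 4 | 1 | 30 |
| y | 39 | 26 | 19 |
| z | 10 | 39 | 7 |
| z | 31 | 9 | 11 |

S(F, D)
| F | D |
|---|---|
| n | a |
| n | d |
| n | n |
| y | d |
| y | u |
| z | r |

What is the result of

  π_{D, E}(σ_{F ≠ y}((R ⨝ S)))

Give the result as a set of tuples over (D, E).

{(a, 14), (d, 14), (n, 14), (r, 11), (r, 7)}

Natural join on F: {(n, 22, 19, 14, a), (n, 22, 19, 14, d), (n, 22, 19, 14, n), (y, 39, 26, 19, d), (y, 39, 26, 19, u), (z, 10, 39, 7, r), (z, 31, 9, 11, r)}
σ[F ≠ y]: keep tuples satisfying F ≠ y → {(n, 22, 19, 14, a), (n, 22, 19, 14, d), (n, 22, 19, 14, n), (z, 10, 39, 7, r), (z, 31, 9, 11, r)}
Projecting to D, E: {(a, 14), (d, 14), (n, 14), (r, 11), (r, 7)}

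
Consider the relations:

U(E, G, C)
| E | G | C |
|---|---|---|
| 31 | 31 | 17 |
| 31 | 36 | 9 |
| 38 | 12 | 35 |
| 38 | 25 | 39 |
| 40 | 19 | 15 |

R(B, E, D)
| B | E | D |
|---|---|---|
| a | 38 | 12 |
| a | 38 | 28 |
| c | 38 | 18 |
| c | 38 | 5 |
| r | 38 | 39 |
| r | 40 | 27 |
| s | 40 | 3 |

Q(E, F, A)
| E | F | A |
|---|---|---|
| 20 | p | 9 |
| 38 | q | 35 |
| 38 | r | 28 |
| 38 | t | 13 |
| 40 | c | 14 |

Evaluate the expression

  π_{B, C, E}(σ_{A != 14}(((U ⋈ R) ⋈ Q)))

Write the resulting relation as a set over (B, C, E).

U ⋈ R (natural join on E): {(38, 12, 35, a, 12), (38, 12, 35, a, 28), (38, 12, 35, c, 18), (38, 12, 35, c, 5), (38, 12, 35, r, 39), (38, 25, 39, a, 12), (38, 25, 39, a, 28), (38, 25, 39, c, 18), (38, 25, 39, c, 5), (38, 25, 39, r, 39), (40, 19, 15, r, 27), (40, 19, 15, s, 3)}
(U ⋈ R) ⋈ Q (natural join on E): {(38, 12, 35, a, 12, q, 35), (38, 12, 35, a, 12, r, 28), (38, 12, 35, a, 12, t, 13), (38, 12, 35, a, 28, q, 35), (38, 12, 35, a, 28, r, 28), (38, 12, 35, a, 28, t, 13), (38, 12, 35, c, 18, q, 35), (38, 12, 35, c, 18, r, 28), (38, 12, 35, c, 18, t, 13), (38, 12, 35, c, 5, q, 35), (38, 12, 35, c, 5, r, 28), (38, 12, 35, c, 5, t, 13), (38, 12, 35, r, 39, q, 35), (38, 12, 35, r, 39, r, 28), (38, 12, 35, r, 39, t, 13), (38, 25, 39, a, 12, q, 35), (38, 25, 39, a, 12, r, 28), (38, 25, 39, a, 12, t, 13), (38, 25, 39, a, 28, q, 35), (38, 25, 39, a, 28, r, 28), (38, 25, 39, a, 28, t, 13), (38, 25, 39, c, 18, q, 35), (38, 25, 39, c, 18, r, 28), (38, 25, 39, c, 18, t, 13), (38, 25, 39, c, 5, q, 35), (38, 25, 39, c, 5, r, 28), (38, 25, 39, c, 5, t, 13), (38, 25, 39, r, 39, q, 35), (38, 25, 39, r, 39, r, 28), (38, 25, 39, r, 39, t, 13), (40, 19, 15, r, 27, c, 14), (40, 19, 15, s, 3, c, 14)}
σ[A != 14]: keep tuples satisfying A != 14 → {(38, 12, 35, a, 12, q, 35), (38, 12, 35, a, 12, r, 28), (38, 12, 35, a, 12, t, 13), (38, 12, 35, a, 28, q, 35), (38, 12, 35, a, 28, r, 28), (38, 12, 35, a, 28, t, 13), (38, 12, 35, c, 18, q, 35), (38, 12, 35, c, 18, r, 28), (38, 12, 35, c, 18, t, 13), (38, 12, 35, c, 5, q, 35), (38, 12, 35, c, 5, r, 28), (38, 12, 35, c, 5, t, 13), (38, 12, 35, r, 39, q, 35), (38, 12, 35, r, 39, r, 28), (38, 12, 35, r, 39, t, 13), (38, 25, 39, a, 12, q, 35), (38, 25, 39, a, 12, r, 28), (38, 25, 39, a, 12, t, 13), (38, 25, 39, a, 28, q, 35), (38, 25, 39, a, 28, r, 28), (38, 25, 39, a, 28, t, 13), (38, 25, 39, c, 18, q, 35), (38, 25, 39, c, 18, r, 28), (38, 25, 39, c, 18, t, 13), (38, 25, 39, c, 5, q, 35), (38, 25, 39, c, 5, r, 28), (38, 25, 39, c, 5, t, 13), (38, 25, 39, r, 39, q, 35), (38, 25, 39, r, 39, r, 28), (38, 25, 39, r, 39, t, 13)}
π_{B, C, E} gives {(a, 35, 38), (a, 39, 38), (c, 35, 38), (c, 39, 38), (r, 35, 38), (r, 39, 38)} (24 duplicate(s) eliminated).

{(a, 35, 38), (a, 39, 38), (c, 35, 38), (c, 39, 38), (r, 35, 38), (r, 39, 38)}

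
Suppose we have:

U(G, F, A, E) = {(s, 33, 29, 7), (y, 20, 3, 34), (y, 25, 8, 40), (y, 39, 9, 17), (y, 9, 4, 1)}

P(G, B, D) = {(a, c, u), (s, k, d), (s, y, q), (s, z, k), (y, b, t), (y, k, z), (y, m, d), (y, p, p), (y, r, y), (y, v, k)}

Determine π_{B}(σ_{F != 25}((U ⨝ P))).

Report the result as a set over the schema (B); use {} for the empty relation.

U ⋈ P (natural join on G): {(s, 33, 29, 7, k, d), (s, 33, 29, 7, y, q), (s, 33, 29, 7, z, k), (y, 20, 3, 34, b, t), (y, 20, 3, 34, k, z), (y, 20, 3, 34, m, d), (y, 20, 3, 34, p, p), (y, 20, 3, 34, r, y), (y, 20, 3, 34, v, k), (y, 25, 8, 40, b, t), (y, 25, 8, 40, k, z), (y, 25, 8, 40, m, d), (y, 25, 8, 40, p, p), (y, 25, 8, 40, r, y), (y, 25, 8, 40, v, k), (y, 39, 9, 17, b, t), (y, 39, 9, 17, k, z), (y, 39, 9, 17, m, d), (y, 39, 9, 17, p, p), (y, 39, 9, 17, r, y), (y, 39, 9, 17, v, k), (y, 9, 4, 1, b, t), (y, 9, 4, 1, k, z), (y, 9, 4, 1, m, d), (y, 9, 4, 1, p, p), (y, 9, 4, 1, r, y), (y, 9, 4, 1, v, k)}
Apply σ_{F != 25}; surviving tuples: {(s, 33, 29, 7, k, d), (s, 33, 29, 7, y, q), (s, 33, 29, 7, z, k), (y, 20, 3, 34, b, t), (y, 20, 3, 34, k, z), (y, 20, 3, 34, m, d), (y, 20, 3, 34, p, p), (y, 20, 3, 34, r, y), (y, 20, 3, 34, v, k), (y, 39, 9, 17, b, t), (y, 39, 9, 17, k, z), (y, 39, 9, 17, m, d), (y, 39, 9, 17, p, p), (y, 39, 9, 17, r, y), (y, 39, 9, 17, v, k), (y, 9, 4, 1, b, t), (y, 9, 4, 1, k, z), (y, 9, 4, 1, m, d), (y, 9, 4, 1, p, p), (y, 9, 4, 1, r, y), (y, 9, 4, 1, v, k)}
Projecting to B (13 duplicate(s) eliminated): {b, k, m, p, r, v, y, z}

{b, k, m, p, r, v, y, z}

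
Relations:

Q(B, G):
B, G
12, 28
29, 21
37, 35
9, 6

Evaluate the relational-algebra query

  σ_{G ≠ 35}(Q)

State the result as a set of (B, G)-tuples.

{(12, 28), (29, 21), (9, 6)}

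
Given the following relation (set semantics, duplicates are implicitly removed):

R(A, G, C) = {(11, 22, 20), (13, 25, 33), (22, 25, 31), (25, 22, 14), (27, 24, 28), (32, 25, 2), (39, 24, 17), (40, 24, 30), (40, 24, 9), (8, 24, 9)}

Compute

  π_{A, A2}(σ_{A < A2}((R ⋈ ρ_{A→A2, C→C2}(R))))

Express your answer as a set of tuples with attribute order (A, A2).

{(11, 25), (13, 22), (13, 32), (22, 32), (27, 39), (27, 40), (39, 40), (8, 27), (8, 39), (8, 40)}

ρ[A→A2, C→C2]: schema becomes (A2, G, C2); tuples unchanged.
R ⋈ ρ_{A→A2, C→C2}(R) (natural join on G): {(11, 22, 20, 11, 20), (11, 22, 20, 25, 14), (13, 25, 33, 13, 33), (13, 25, 33, 22, 31), (13, 25, 33, 32, 2), (22, 25, 31, 13, 33), (22, 25, 31, 22, 31), (22, 25, 31, 32, 2), (25, 22, 14, 11, 20), (25, 22, 14, 25, 14), (27, 24, 28, 27, 28), (27, 24, 28, 39, 17), (27, 24, 28, 40, 30), (27, 24, 28, 40, 9), (27, 24, 28, 8, 9), (32, 25, 2, 13, 33), (32, 25, 2, 22, 31), (32, 25, 2, 32, 2), (39, 24, 17, 27, 28), (39, 24, 17, 39, 17), (39, 24, 17, 40, 30), (39, 24, 17, 40, 9), (39, 24, 17, 8, 9), (40, 24, 30, 27, 28), (40, 24, 30, 39, 17), (40, 24, 30, 40, 30), (40, 24, 30, 40, 9), (40, 24, 30, 8, 9), (40, 24, 9, 27, 28), (40, 24, 9, 39, 17), (40, 24, 9, 40, 30), (40, 24, 9, 40, 9), (40, 24, 9, 8, 9), (8, 24, 9, 27, 28), (8, 24, 9, 39, 17), (8, 24, 9, 40, 30), (8, 24, 9, 40, 9), (8, 24, 9, 8, 9)}
Apply σ_{A < A2}; surviving tuples: {(11, 22, 20, 25, 14), (13, 25, 33, 22, 31), (13, 25, 33, 32, 2), (22, 25, 31, 32, 2), (27, 24, 28, 39, 17), (27, 24, 28, 40, 30), (27, 24, 28, 40, 9), (39, 24, 17, 40, 30), (39, 24, 17, 40, 9), (8, 24, 9, 27, 28), (8, 24, 9, 39, 17), (8, 24, 9, 40, 30), (8, 24, 9, 40, 9)}
π[A, A2]: project onto (A, A2) (3 duplicate(s) eliminated) → {(11, 25), (13, 22), (13, 32), (22, 32), (27, 39), (27, 40), (39, 40), (8, 27), (8, 39), (8, 40)}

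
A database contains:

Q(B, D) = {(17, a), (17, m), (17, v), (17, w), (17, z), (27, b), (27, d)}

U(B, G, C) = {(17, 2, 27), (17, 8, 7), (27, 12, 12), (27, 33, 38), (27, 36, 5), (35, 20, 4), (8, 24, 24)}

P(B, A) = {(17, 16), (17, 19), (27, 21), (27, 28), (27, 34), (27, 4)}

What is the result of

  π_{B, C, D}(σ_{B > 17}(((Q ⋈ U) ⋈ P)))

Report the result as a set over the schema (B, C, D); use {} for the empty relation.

{(27, 12, b), (27, 12, d), (27, 38, b), (27, 38, d), (27, 5, b), (27, 5, d)}

Q ⋈ U (natural join on B): {(17, a, 2, 27), (17, a, 8, 7), (17, m, 2, 27), (17, m, 8, 7), (17, v, 2, 27), (17, v, 8, 7), (17, w, 2, 27), (17, w, 8, 7), (17, z, 2, 27), (17, z, 8, 7), (27, b, 12, 12), (27, b, 33, 38), (27, b, 36, 5), (27, d, 12, 12), (27, d, 33, 38), (27, d, 36, 5)}
(Q ⋈ U) ⋈ P (natural join on B): {(17, a, 2, 27, 16), (17, a, 2, 27, 19), (17, a, 8, 7, 16), (17, a, 8, 7, 19), (17, m, 2, 27, 16), (17, m, 2, 27, 19), (17, m, 8, 7, 16), (17, m, 8, 7, 19), (17, v, 2, 27, 16), (17, v, 2, 27, 19), (17, v, 8, 7, 16), (17, v, 8, 7, 19), (17, w, 2, 27, 16), (17, w, 2, 27, 19), (17, w, 8, 7, 16), (17, w, 8, 7, 19), (17, z, 2, 27, 16), (17, z, 2, 27, 19), (17, z, 8, 7, 16), (17, z, 8, 7, 19), (27, b, 12, 12, 21), (27, b, 12, 12, 28), (27, b, 12, 12, 34), (27, b, 12, 12, 4), (27, b, 33, 38, 21), (27, b, 33, 38, 28), (27, b, 33, 38, 34), (27, b, 33, 38, 4), (27, b, 36, 5, 21), (27, b, 36, 5, 28), (27, b, 36, 5, 34), (27, b, 36, 5, 4), (27, d, 12, 12, 21), (27, d, 12, 12, 28), (27, d, 12, 12, 34), (27, d, 12, 12, 4), (27, d, 33, 38, 21), (27, d, 33, 38, 28), (27, d, 33, 38, 34), (27, d, 33, 38, 4), (27, d, 36, 5, 21), (27, d, 36, 5, 28), (27, d, 36, 5, 34), (27, d, 36, 5, 4)}
Selection B > 17: {(27, b, 12, 12, 21), (27, b, 12, 12, 28), (27, b, 12, 12, 34), (27, b, 12, 12, 4), (27, b, 33, 38, 21), (27, b, 33, 38, 28), (27, b, 33, 38, 34), (27, b, 33, 38, 4), (27, b, 36, 5, 21), (27, b, 36, 5, 28), (27, b, 36, 5, 34), (27, b, 36, 5, 4), (27, d, 12, 12, 21), (27, d, 12, 12, 28), (27, d, 12, 12, 34), (27, d, 12, 12, 4), (27, d, 33, 38, 21), (27, d, 33, 38, 28), (27, d, 33, 38, 34), (27, d, 33, 38, 4), (27, d, 36, 5, 21), (27, d, 36, 5, 28), (27, d, 36, 5, 34), (27, d, 36, 5, 4)}
π[B, C, D]: project onto (B, C, D) (18 duplicate(s) eliminated) → {(27, 12, b), (27, 12, d), (27, 38, b), (27, 38, d), (27, 5, b), (27, 5, d)}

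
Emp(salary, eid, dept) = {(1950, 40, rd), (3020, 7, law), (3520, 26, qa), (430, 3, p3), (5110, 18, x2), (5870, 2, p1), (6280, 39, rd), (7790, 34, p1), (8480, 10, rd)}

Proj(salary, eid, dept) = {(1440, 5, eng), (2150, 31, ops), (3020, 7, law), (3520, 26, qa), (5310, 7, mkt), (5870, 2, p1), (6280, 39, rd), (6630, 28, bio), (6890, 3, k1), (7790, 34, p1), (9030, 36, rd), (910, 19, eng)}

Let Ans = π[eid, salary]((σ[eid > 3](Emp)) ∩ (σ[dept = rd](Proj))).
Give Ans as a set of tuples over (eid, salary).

{(39, 6280)}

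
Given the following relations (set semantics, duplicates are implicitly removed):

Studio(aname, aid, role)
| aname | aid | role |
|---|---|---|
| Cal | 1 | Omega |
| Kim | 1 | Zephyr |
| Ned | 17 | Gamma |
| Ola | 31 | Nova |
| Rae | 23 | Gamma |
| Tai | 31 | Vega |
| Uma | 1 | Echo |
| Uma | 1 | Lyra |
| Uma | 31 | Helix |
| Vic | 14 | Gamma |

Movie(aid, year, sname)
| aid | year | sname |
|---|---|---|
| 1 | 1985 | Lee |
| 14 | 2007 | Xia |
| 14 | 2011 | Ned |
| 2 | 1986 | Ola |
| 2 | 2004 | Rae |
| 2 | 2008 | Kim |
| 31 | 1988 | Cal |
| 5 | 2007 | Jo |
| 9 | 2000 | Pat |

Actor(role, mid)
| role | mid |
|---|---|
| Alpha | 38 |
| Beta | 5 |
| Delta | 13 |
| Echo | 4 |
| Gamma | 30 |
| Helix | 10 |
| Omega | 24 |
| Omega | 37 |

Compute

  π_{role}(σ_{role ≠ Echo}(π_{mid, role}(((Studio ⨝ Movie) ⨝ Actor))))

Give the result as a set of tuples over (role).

{Gamma, Helix, Omega}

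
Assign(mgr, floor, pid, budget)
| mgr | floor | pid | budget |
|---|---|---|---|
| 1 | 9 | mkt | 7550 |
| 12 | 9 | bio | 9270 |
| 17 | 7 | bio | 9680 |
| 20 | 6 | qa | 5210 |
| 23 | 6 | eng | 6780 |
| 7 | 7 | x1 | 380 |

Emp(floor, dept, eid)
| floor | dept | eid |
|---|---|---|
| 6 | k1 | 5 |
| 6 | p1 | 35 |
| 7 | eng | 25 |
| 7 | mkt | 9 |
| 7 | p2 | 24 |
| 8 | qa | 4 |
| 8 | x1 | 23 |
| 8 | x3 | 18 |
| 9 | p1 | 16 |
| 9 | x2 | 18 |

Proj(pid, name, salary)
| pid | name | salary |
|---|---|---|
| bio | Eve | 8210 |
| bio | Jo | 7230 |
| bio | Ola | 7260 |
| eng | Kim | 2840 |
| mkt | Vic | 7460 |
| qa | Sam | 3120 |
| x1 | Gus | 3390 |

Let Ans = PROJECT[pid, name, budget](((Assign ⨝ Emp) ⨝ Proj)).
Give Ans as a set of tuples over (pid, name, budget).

{(bio, Eve, 9270), (bio, Eve, 9680), (bio, Jo, 9270), (bio, Jo, 9680), (bio, Ola, 9270), (bio, Ola, 9680), (eng, Kim, 6780), (mkt, Vic, 7550), (qa, Sam, 5210), (x1, Gus, 380)}

Joining Assign and Emp on floor yields {(1, 9, mkt, 7550, p1, 16), (1, 9, mkt, 7550, x2, 18), (12, 9, bio, 9270, p1, 16), (12, 9, bio, 9270, x2, 18), (17, 7, bio, 9680, eng, 25), (17, 7, bio, 9680, mkt, 9), (17, 7, bio, 9680, p2, 24), (20, 6, qa, 5210, k1, 5), (20, 6, qa, 5210, p1, 35), (23, 6, eng, 6780, k1, 5), (23, 6, eng, 6780, p1, 35), (7, 7, x1, 380, eng, 25), (7, 7, x1, 380, mkt, 9), (7, 7, x1, 380, p2, 24)}.
Joining (Assign ⨝ Emp) and Proj on pid yields {(1, 9, mkt, 7550, p1, 16, Vic, 7460), (1, 9, mkt, 7550, x2, 18, Vic, 7460), (12, 9, bio, 9270, p1, 16, Eve, 8210), (12, 9, bio, 9270, p1, 16, Jo, 7230), (12, 9, bio, 9270, p1, 16, Ola, 7260), (12, 9, bio, 9270, x2, 18, Eve, 8210), (12, 9, bio, 9270, x2, 18, Jo, 7230), (12, 9, bio, 9270, x2, 18, Ola, 7260), (17, 7, bio, 9680, eng, 25, Eve, 8210), (17, 7, bio, 9680, eng, 25, Jo, 7230), (17, 7, bio, 9680, eng, 25, Ola, 7260), (17, 7, bio, 9680, mkt, 9, Eve, 8210), (17, 7, bio, 9680, mkt, 9, Jo, 7230), (17, 7, bio, 9680, mkt, 9, Ola, 7260), (17, 7, bio, 9680, p2, 24, Eve, 8210), (17, 7, bio, 9680, p2, 24, Jo, 7230), (17, 7, bio, 9680, p2, 24, Ola, 7260), (20, 6, qa, 5210, k1, 5, Sam, 3120), (20, 6, qa, 5210, p1, 35, Sam, 3120), (23, 6, eng, 6780, k1, 5, Kim, 2840), (23, 6, eng, 6780, p1, 35, Kim, 2840), (7, 7, x1, 380, eng, 25, Gus, 3390), (7, 7, x1, 380, mkt, 9, Gus, 3390), (7, 7, x1, 380, p2, 24, Gus, 3390)}.
Projecting to pid, name, budget (14 duplicate(s) eliminated): {(bio, Eve, 9270), (bio, Eve, 9680), (bio, Jo, 9270), (bio, Jo, 9680), (bio, Ola, 9270), (bio, Ola, 9680), (eng, Kim, 6780), (mkt, Vic, 7550), (qa, Sam, 5210), (x1, Gus, 380)}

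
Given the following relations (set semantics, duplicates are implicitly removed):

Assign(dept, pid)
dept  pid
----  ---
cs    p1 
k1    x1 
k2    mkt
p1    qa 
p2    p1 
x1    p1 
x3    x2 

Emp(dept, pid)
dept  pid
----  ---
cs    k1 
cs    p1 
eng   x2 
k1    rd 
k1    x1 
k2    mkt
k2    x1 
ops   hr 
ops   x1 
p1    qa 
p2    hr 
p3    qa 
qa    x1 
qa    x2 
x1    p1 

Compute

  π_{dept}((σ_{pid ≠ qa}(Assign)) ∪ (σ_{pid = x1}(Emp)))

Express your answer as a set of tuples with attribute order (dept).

{cs, k1, k2, ops, p2, qa, x1, x3}

σ[pid ≠ qa]: keep tuples satisfying pid ≠ qa → {(cs, p1), (k1, x1), (k2, mkt), (p2, p1), (x1, p1), (x3, x2)}
σ[pid = x1]: keep tuples satisfying pid = x1 → {(k1, x1), (k2, x1), (ops, x1), (qa, x1)}
Union: {(cs, p1), (k1, x1), (k2, mkt), (p2, p1), (x1, p1), (x3, x2)} with {(k1, x1), (k2, x1), (ops, x1), (qa, x1)} → {(cs, p1), (k1, x1), (k2, mkt), (k2, x1), (ops, x1), (p2, p1), (qa, x1), (x1, p1), (x3, x2)}
Keep only column(s) dept (1 duplicate(s) eliminated): {cs, k1, k2, ops, p2, qa, x1, x3}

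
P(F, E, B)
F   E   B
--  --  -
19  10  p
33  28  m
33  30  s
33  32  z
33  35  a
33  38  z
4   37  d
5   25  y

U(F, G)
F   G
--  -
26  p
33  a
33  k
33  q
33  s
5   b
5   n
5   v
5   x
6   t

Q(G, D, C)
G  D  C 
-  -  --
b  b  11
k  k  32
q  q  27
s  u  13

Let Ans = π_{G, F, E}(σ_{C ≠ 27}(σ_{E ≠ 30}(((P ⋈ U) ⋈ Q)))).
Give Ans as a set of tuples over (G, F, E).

Joining P and U on F yields {(33, 28, m, a), (33, 28, m, k), (33, 28, m, q), (33, 28, m, s), (33, 30, s, a), (33, 30, s, k), (33, 30, s, q), (33, 30, s, s), (33, 32, z, a), (33, 32, z, k), (33, 32, z, q), (33, 32, z, s), (33, 35, a, a), (33, 35, a, k), (33, 35, a, q), (33, 35, a, s), (33, 38, z, a), (33, 38, z, k), (33, 38, z, q), (33, 38, z, s), (5, 25, y, b), (5, 25, y, n), (5, 25, y, v), (5, 25, y, x)}.
Joining (P ⋈ U) and Q on G yields {(33, 28, m, k, k, 32), (33, 28, m, q, q, 27), (33, 28, m, s, u, 13), (33, 30, s, k, k, 32), (33, 30, s, q, q, 27), (33, 30, s, s, u, 13), (33, 32, z, k, k, 32), (33, 32, z, q, q, 27), (33, 32, z, s, u, 13), (33, 35, a, k, k, 32), (33, 35, a, q, q, 27), (33, 35, a, s, u, 13), (33, 38, z, k, k, 32), (33, 38, z, q, q, 27), (33, 38, z, s, u, 13), (5, 25, y, b, b, 11)}.
σ[E ≠ 30]: keep tuples satisfying E ≠ 30 → {(33, 28, m, k, k, 32), (33, 28, m, q, q, 27), (33, 28, m, s, u, 13), (33, 32, z, k, k, 32), (33, 32, z, q, q, 27), (33, 32, z, s, u, 13), (33, 35, a, k, k, 32), (33, 35, a, q, q, 27), (33, 35, a, s, u, 13), (33, 38, z, k, k, 32), (33, 38, z, q, q, 27), (33, 38, z, s, u, 13), (5, 25, y, b, b, 11)}
σ[C ≠ 27]: keep tuples satisfying C ≠ 27 → {(33, 28, m, k, k, 32), (33, 28, m, s, u, 13), (33, 32, z, k, k, 32), (33, 32, z, s, u, 13), (33, 35, a, k, k, 32), (33, 35, a, s, u, 13), (33, 38, z, k, k, 32), (33, 38, z, s, u, 13), (5, 25, y, b, b, 11)}
Projecting to G, F, E: {(b, 5, 25), (k, 33, 28), (k, 33, 32), (k, 33, 35), (k, 33, 38), (s, 33, 28), (s, 33, 32), (s, 33, 35), (s, 33, 38)}

{(b, 5, 25), (k, 33, 28), (k, 33, 32), (k, 33, 35), (k, 33, 38), (s, 33, 28), (s, 33, 32), (s, 33, 35), (s, 33, 38)}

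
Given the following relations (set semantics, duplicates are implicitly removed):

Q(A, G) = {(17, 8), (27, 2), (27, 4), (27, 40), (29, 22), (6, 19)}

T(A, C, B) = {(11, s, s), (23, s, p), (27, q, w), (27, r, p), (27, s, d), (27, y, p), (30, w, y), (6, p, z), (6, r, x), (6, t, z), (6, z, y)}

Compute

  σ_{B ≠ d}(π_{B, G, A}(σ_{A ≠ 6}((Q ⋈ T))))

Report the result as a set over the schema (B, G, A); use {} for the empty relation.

Joining Q and T on A yields {(27, 2, q, w), (27, 2, r, p), (27, 2, s, d), (27, 2, y, p), (27, 4, q, w), (27, 4, r, p), (27, 4, s, d), (27, 4, y, p), (27, 40, q, w), (27, 40, r, p), (27, 40, s, d), (27, 40, y, p), (6, 19, p, z), (6, 19, r, x), (6, 19, t, z), (6, 19, z, y)}.
Selection A ≠ 6: {(27, 2, q, w), (27, 2, r, p), (27, 2, s, d), (27, 2, y, p), (27, 4, q, w), (27, 4, r, p), (27, 4, s, d), (27, 4, y, p), (27, 40, q, w), (27, 40, r, p), (27, 40, s, d), (27, 40, y, p)}
π_{B, G, A} gives {(d, 2, 27), (d, 4, 27), (d, 40, 27), (p, 2, 27), (p, 4, 27), (p, 40, 27), (w, 2, 27), (w, 4, 27), (w, 40, 27)} (3 duplicate(s) eliminated).
Selection B ≠ d: {(p, 2, 27), (p, 4, 27), (p, 40, 27), (w, 2, 27), (w, 4, 27), (w, 40, 27)}

{(p, 2, 27), (p, 4, 27), (p, 40, 27), (w, 2, 27), (w, 4, 27), (w, 40, 27)}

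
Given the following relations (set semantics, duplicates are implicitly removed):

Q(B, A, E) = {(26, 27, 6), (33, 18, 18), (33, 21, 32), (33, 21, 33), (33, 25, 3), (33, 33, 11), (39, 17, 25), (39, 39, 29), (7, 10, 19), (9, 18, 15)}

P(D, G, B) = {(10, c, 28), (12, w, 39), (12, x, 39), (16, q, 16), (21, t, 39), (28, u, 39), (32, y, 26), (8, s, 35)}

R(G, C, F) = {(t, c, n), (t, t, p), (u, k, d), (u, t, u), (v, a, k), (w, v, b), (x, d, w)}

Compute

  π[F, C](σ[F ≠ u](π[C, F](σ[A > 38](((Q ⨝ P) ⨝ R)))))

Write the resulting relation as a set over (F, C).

{(b, v), (d, k), (n, c), (p, t), (w, d)}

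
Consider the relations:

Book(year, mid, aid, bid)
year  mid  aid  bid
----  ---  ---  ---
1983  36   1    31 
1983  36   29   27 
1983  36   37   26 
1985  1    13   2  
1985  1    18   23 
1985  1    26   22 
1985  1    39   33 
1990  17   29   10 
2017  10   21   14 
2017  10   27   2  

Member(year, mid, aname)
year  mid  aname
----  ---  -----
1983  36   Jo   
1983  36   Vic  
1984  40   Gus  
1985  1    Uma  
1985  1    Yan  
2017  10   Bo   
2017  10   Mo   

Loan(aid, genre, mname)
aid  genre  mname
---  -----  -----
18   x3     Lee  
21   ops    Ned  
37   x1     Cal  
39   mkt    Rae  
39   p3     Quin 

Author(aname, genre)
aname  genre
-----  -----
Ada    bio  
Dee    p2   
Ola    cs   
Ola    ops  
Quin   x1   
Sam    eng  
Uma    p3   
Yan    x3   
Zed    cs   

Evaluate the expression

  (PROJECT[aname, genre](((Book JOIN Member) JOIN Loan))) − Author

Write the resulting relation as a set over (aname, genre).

Natural join on year, mid: {(1983, 36, 1, 31, Jo), (1983, 36, 1, 31, Vic), (1983, 36, 29, 27, Jo), (1983, 36, 29, 27, Vic), (1983, 36, 37, 26, Jo), (1983, 36, 37, 26, Vic), (1985, 1, 13, 2, Uma), (1985, 1, 13, 2, Yan), (1985, 1, 18, 23, Uma), (1985, 1, 18, 23, Yan), (1985, 1, 26, 22, Uma), (1985, 1, 26, 22, Yan), (1985, 1, 39, 33, Uma), (1985, 1, 39, 33, Yan), (2017, 10, 21, 14, Bo), (2017, 10, 21, 14, Mo), (2017, 10, 27, 2, Bo), (2017, 10, 27, 2, Mo)}
Natural join on aid: {(1983, 36, 37, 26, Jo, x1, Cal), (1983, 36, 37, 26, Vic, x1, Cal), (1985, 1, 18, 23, Uma, x3, Lee), (1985, 1, 18, 23, Yan, x3, Lee), (1985, 1, 39, 33, Uma, mkt, Rae), (1985, 1, 39, 33, Uma, p3, Quin), (1985, 1, 39, 33, Yan, mkt, Rae), (1985, 1, 39, 33, Yan, p3, Quin), (2017, 10, 21, 14, Bo, ops, Ned), (2017, 10, 21, 14, Mo, ops, Ned)}
Projecting to aname, genre: {(Bo, ops), (Jo, x1), (Mo, ops), (Uma, mkt), (Uma, p3), (Uma, x3), (Vic, x1), (Yan, mkt), (Yan, p3), (Yan, x3)}
Set difference of the two operands is {(Bo, ops), (Jo, x1), (Mo, ops), (Uma, mkt), (Uma, x3), (Vic, x1), (Yan, mkt), (Yan, p3)}.

{(Bo, ops), (Jo, x1), (Mo, ops), (Uma, mkt), (Uma, x3), (Vic, x1), (Yan, mkt), (Yan, p3)}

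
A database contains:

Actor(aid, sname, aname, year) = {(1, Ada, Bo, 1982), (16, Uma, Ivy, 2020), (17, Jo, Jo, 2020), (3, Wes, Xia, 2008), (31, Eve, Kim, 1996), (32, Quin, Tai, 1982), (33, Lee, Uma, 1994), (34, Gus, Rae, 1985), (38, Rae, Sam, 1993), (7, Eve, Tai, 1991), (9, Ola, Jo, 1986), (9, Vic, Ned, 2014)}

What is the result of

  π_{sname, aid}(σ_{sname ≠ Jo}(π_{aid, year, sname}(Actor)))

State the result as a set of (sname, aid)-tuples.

π[aid, year, sname]: project onto (aid, year, sname) → {(1, 1982, Ada), (16, 2020, Uma), (17, 2020, Jo), (3, 2008, Wes), (31, 1996, Eve), (32, 1982, Quin), (33, 1994, Lee), (34, 1985, Gus), (38, 1993, Rae), (7, 1991, Eve), (9, 1986, Ola), (9, 2014, Vic)}
Filtering on sname ≠ Jo leaves {(1, 1982, Ada), (16, 2020, Uma), (3, 2008, Wes), (31, 1996, Eve), (32, 1982, Quin), (33, 1994, Lee), (34, 1985, Gus), (38, 1993, Rae), (7, 1991, Eve), (9, 1986, Ola), (9, 2014, Vic)}.
π[sname, aid]: project onto (sname, aid) → {(Ada, 1), (Eve, 31), (Eve, 7), (Gus, 34), (Lee, 33), (Ola, 9), (Quin, 32), (Rae, 38), (Uma, 16), (Vic, 9), (Wes, 3)}

{(Ada, 1), (Eve, 31), (Eve, 7), (Gus, 34), (Lee, 33), (Ola, 9), (Quin, 32), (Rae, 38), (Uma, 16), (Vic, 9), (Wes, 3)}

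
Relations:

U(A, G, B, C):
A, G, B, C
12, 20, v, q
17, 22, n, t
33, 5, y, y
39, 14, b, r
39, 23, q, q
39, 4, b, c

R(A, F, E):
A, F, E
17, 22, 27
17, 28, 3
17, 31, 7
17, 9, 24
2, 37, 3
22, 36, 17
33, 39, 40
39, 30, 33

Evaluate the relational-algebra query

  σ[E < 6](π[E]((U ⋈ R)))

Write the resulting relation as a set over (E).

Natural join on A: {(17, 22, n, t, 22, 27), (17, 22, n, t, 28, 3), (17, 22, n, t, 31, 7), (17, 22, n, t, 9, 24), (33, 5, y, y, 39, 40), (39, 14, b, r, 30, 33), (39, 23, q, q, 30, 33), (39, 4, b, c, 30, 33)}
Keep only column(s) E (2 duplicate(s) eliminated): {24, 27, 3, 33, 40, 7}
Filtering on E < 6 leaves {3}.

{3}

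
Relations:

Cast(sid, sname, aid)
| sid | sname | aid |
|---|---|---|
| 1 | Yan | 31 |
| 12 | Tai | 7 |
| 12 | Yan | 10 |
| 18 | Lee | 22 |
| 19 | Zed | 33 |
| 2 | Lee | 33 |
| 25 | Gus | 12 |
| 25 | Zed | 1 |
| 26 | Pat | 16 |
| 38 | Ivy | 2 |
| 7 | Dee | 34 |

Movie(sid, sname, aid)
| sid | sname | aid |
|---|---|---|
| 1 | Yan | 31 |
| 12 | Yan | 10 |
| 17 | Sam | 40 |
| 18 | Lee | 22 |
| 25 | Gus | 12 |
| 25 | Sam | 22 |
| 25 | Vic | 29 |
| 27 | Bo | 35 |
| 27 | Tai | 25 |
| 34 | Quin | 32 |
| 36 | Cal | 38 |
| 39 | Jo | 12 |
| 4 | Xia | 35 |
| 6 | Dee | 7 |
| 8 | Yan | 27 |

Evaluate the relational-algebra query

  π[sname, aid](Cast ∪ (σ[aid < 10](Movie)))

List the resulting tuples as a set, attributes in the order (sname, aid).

{(Dee, 34), (Dee, 7), (Gus, 12), (Ivy, 2), (Lee, 22), (Lee, 33), (Pat, 16), (Tai, 7), (Yan, 10), (Yan, 31), (Zed, 1), (Zed, 33)}

Apply σ_{aid < 10}; surviving tuples: {(6, Dee, 7)}
Set union of the two operands is {(1, Yan, 31), (12, Tai, 7), (12, Yan, 10), (18, Lee, 22), (19, Zed, 33), (2, Lee, 33), (25, Gus, 12), (25, Zed, 1), (26, Pat, 16), (38, Ivy, 2), (6, Dee, 7), (7, Dee, 34)}.
π_{sname, aid} gives {(Dee, 34), (Dee, 7), (Gus, 12), (Ivy, 2), (Lee, 22), (Lee, 33), (Pat, 16), (Tai, 7), (Yan, 10), (Yan, 31), (Zed, 1), (Zed, 33)}.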